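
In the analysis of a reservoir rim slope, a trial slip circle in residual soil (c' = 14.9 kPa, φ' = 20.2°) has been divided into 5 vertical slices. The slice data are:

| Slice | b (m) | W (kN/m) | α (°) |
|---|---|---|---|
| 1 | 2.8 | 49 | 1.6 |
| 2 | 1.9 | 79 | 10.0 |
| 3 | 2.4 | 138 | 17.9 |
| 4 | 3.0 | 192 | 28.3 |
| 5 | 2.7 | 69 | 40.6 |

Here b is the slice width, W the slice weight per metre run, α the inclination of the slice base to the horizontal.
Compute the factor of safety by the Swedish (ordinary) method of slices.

FS = 2.01

Ordinary method of slices: FS = Σ[c'·Δl_i + (W_i cosα_i)·tanφ'] / Σ W_i sinα_i, with Δl_i = b_i / cosα_i.
Slice 1: Δl = 2.8/cos1.6° = 2.801 m; N'_1 = 49·cos1.6° = 49.0; c'Δl = 41.74; W sinα = 1.4
Slice 2: Δl = 1.9/cos10.0° = 1.929 m; N'_2 = 79·cos10.0° = 77.8; c'Δl = 28.75; W sinα = 13.7
Slice 3: Δl = 2.4/cos17.9° = 2.522 m; N'_3 = 138·cos17.9° = 131.3; c'Δl = 37.58; W sinα = 42.4
Slice 4: Δl = 3.0/cos28.3° = 3.407 m; N'_4 = 192·cos28.3° = 169.1; c'Δl = 50.77; W sinα = 91.0
Slice 5: Δl = 2.7/cos40.6° = 3.556 m; N'_5 = 69·cos40.6° = 52.4; c'Δl = 52.99; W sinα = 44.9
Σc'Δl = 211.8 kN/m; ΣN' = 479.5 kN/m; ΣW sinα = 193.4 kN/m
Resisting = 211.8 + 479.5·tan20.2° = 211.8 + 176.4 = 388.3 kN/m
FS = 388.3 / 193.4 = 2.007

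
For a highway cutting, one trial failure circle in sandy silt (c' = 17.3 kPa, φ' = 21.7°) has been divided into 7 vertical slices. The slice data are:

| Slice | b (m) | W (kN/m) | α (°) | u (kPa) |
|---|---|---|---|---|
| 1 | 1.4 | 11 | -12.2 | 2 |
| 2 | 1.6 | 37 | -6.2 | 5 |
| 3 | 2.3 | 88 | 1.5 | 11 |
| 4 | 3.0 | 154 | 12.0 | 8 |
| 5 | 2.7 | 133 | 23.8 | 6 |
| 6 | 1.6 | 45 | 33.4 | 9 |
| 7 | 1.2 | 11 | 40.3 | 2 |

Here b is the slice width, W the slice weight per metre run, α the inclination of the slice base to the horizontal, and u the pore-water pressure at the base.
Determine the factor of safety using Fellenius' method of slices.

Ordinary method of slices: FS = Σ[c'·Δl_i + (W_i cosα_i − u_i·Δl_i)·tanφ'] / Σ W_i sinα_i, with Δl_i = b_i / cosα_i.
Slice 1: Δl = 1.4/cos(-12.2°) = 1.432 m; N'_1 = 11·cos(-12.2°) − 2·1.432 = 7.9; c'Δl = 24.78; W sinα = -2.3
Slice 2: Δl = 1.6/cos(-6.2°) = 1.609 m; N'_2 = 37·cos(-6.2°) − 5·1.609 = 28.7; c'Δl = 27.84; W sinα = -4.0
Slice 3: Δl = 2.3/cos1.5° = 2.301 m; N'_3 = 88·cos1.5° − 11·2.301 = 62.7; c'Δl = 39.80; W sinα = 2.3
Slice 4: Δl = 3.0/cos12.0° = 3.067 m; N'_4 = 154·cos12.0° − 8·3.067 = 126.1; c'Δl = 53.06; W sinα = 32.0
Slice 5: Δl = 2.7/cos23.8° = 2.951 m; N'_5 = 133·cos23.8° − 6·2.951 = 104.0; c'Δl = 51.05; W sinα = 53.7
Slice 6: Δl = 1.6/cos33.4° = 1.917 m; N'_6 = 45·cos33.4° − 9·1.917 = 20.3; c'Δl = 33.16; W sinα = 24.8
Slice 7: Δl = 1.2/cos40.3° = 1.573 m; N'_7 = 11·cos40.3° − 2·1.573 = 5.2; c'Δl = 27.22; W sinα = 7.1
Σc'Δl = 256.9 kN/m; ΣN' = 354.9 kN/m; ΣW sinα = 113.6 kN/m
Resisting = 256.9 + 354.9·tan21.7° = 256.9 + 141.2 = 398.2 kN/m
FS = 398.2 / 113.6 = 3.506

FS = 3.51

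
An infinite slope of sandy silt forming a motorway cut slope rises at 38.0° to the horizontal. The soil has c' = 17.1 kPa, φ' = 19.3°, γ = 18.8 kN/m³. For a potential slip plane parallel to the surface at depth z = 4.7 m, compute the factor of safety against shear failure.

FS = 0.85

For an infinite slope with a slip plane parallel to the surface (no pore pressure): FS = [c' + γz cos²β tanφ'] / [γz sinβ cosβ].
γz = 18.8·4.7 = 88.36 kN/m²
Numerator = 17.1 + 88.36·cos²38.0°·tan19.3° = 17.1 + 88.36·0.6210·0.3502 = 36.315 kPa
Denominator = 88.36·sin38.0°·cos38.0° = 88.36·0.6157·0.7880 = 42.868 kPa
FS = 36.315 / 42.868 = 0.847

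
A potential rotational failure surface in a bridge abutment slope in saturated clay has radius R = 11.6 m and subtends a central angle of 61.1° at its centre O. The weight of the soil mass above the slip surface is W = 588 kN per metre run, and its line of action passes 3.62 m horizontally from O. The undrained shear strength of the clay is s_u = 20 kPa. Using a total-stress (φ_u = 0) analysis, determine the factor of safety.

Taking moments about the centre O, the resisting moment is provided by the undrained shear strength acting along the arc:
Arc length L_a = R·θ = 11.6·(61.1°·π/180) = 11.6·1.0664 = 12.37 m
M_R = s_u·L_a·R = 20·12.37·11.6 = 2869.9 kN·m/m
M_D = W·d = 588·3.62 = 2128.6 kN·m/m
FS = M_R / M_D = 2869.9 / 2128.6 = 1.348

FS = 1.35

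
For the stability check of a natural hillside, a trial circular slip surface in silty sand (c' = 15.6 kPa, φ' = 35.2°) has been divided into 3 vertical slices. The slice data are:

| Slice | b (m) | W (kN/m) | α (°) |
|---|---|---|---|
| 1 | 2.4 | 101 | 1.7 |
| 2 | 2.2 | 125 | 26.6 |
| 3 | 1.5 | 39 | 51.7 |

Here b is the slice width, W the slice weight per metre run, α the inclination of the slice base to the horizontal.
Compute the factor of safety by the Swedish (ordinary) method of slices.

Ordinary method of slices: FS = Σ[c'·Δl_i + (W_i cosα_i)·tanφ'] / Σ W_i sinα_i, with Δl_i = b_i / cosα_i.
Slice 1: Δl = 2.4/cos1.7° = 2.401 m; N'_1 = 101·cos1.7° = 101.0; c'Δl = 37.46; W sinα = 3.0
Slice 2: Δl = 2.2/cos26.6° = 2.460 m; N'_2 = 125·cos26.6° = 111.8; c'Δl = 38.38; W sinα = 56.0
Slice 3: Δl = 1.5/cos51.7° = 2.420 m; N'_3 = 39·cos51.7° = 24.2; c'Δl = 37.76; W sinα = 30.6
Σc'Δl = 113.6 kN/m; ΣN' = 236.9 kN/m; ΣW sinα = 89.6 kN/m
Resisting = 113.6 + 236.9·tan35.2° = 113.6 + 167.1 = 280.7 kN/m
FS = 280.7 / 89.6 = 3.134

FS = 3.13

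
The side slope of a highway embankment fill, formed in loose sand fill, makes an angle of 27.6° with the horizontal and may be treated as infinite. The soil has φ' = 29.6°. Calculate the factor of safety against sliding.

FS = 1.09

For a dry cohesionless infinite slope the factor of safety is FS = tanφ' / tanβ.
FS = tan29.6° / tan27.6° = 0.5681 / 0.5228 = 1.087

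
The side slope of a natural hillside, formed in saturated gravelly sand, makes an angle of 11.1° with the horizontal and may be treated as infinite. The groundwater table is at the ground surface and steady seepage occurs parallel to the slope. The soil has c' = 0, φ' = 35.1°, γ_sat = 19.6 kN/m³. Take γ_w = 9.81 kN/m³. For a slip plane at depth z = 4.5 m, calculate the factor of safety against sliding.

With seepage parallel to the slope and the water table at the surface, the effective normal stress on the slip plane uses the buoyant unit weight γ' = γ_sat − γ_w while the driving shear stress uses γ_sat:
FS = [c' + γ' z cos²β tanφ'] / [γ_sat z sinβ cosβ]
(For c' = 0 this reduces to FS = (γ'/γ_sat)·tanφ'/tanβ.)
γ' = 19.6 − 9.81 = 9.79 kN/m³
Numerator = 0.0 + 9.79·4.5·cos²11.1°·tan35.1° = 0.0 + 9.79·4.5·0.9629·0.7028 = 29.815 kPa
Denominator = 19.6·4.5·sin11.1°·cos11.1° = 19.6·4.5·0.1925·0.9813 = 16.663 kPa
FS = 29.815 / 16.663 = 1.789

FS = 1.79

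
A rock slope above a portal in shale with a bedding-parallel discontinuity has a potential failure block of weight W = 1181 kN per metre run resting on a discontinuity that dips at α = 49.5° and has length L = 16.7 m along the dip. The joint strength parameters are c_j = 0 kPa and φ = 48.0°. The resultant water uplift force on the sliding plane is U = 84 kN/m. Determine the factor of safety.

Resolving the block weight along and normal to the plane and applying the Mohr–Coulomb strength on the joint:
N' = W cosα − U = 1181·cos49.5° − 84 = 683.0 kN/m
Driving force T = W sinα = 1181·sin49.5° = 898.0 kN/m
Resisting force R = c_j·L + N'·tanφ = 0·16.7 + 683.0·tan48.0° = 0.0 + 758.5 = 758.5 kN/m
FS = R / T = 758.5 / 898.0 = 0.845

FS = 0.84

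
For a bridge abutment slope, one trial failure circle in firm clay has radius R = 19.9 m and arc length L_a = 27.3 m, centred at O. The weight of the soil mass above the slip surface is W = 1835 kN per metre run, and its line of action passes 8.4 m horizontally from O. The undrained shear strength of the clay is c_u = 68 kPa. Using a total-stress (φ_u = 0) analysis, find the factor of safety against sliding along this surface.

FS = 2.40

Taking moments about the centre O, the resisting moment is provided by the undrained shear strength acting along the arc:
M_R = c_u·L_a·R = 68·27.30·19.9 = 36942.4 kN·m/m
M_D = W·d = 1835·8.4 = 15414.0 kN·m/m
FS = M_R / M_D = 36942.4 / 15414.0 = 2.397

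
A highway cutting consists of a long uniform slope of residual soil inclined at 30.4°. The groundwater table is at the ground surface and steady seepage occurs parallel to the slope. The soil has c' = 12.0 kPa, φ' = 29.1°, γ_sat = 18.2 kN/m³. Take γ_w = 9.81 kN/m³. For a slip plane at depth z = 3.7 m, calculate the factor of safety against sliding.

FS = 0.85

With seepage parallel to the slope and the water table at the surface, the effective normal stress on the slip plane uses the buoyant unit weight γ' = γ_sat − γ_w while the driving shear stress uses γ_sat:
FS = [c' + γ' z cos²β tanφ'] / [γ_sat z sinβ cosβ]
γ' = 18.2 − 9.81 = 8.39 kN/m³
Numerator = 12.0 + 8.39·3.7·cos²30.4°·tan29.1° = 12.0 + 8.39·3.7·0.7439·0.5566 = 24.854 kPa
Denominator = 18.2·3.7·sin30.4°·cos30.4° = 18.2·3.7·0.5060·0.8625 = 29.391 kPa
FS = 24.854 / 29.391 = 0.846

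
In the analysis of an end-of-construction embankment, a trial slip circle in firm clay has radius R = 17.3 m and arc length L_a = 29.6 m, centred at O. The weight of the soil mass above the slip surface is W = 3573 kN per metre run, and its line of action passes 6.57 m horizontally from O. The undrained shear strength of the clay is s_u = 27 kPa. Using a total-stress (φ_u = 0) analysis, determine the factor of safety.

Taking moments about the centre O, the resisting moment is provided by the undrained shear strength acting along the arc:
M_R = s_u·L_a·R = 27·29.60·17.3 = 13826.2 kN·m/m
M_D = W·d = 3573·6.57 = 23474.6 kN·m/m
FS = M_R / M_D = 13826.2 / 23474.6 = 0.589

FS = 0.59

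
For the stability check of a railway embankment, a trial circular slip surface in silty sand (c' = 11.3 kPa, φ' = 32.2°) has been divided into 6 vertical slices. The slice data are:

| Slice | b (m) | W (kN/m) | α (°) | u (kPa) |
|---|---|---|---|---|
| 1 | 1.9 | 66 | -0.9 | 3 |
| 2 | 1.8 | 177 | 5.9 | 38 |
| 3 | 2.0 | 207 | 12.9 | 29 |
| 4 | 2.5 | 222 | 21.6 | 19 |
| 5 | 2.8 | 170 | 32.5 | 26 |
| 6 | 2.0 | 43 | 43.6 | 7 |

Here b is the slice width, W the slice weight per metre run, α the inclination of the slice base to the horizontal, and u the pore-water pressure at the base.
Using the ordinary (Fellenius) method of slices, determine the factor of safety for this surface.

FS = 1.88

Ordinary method of slices: FS = Σ[c'·Δl_i + (W_i cosα_i − u_i·Δl_i)·tanφ'] / Σ W_i sinα_i, with Δl_i = b_i / cosα_i.
Slice 1: Δl = 1.9/cos(-0.9°) = 1.900 m; N'_1 = 66·cos(-0.9°) − 3·1.900 = 60.3; c'Δl = 21.47; W sinα = -1.0
Slice 2: Δl = 1.8/cos5.9° = 1.810 m; N'_2 = 177·cos5.9° − 38·1.810 = 107.3; c'Δl = 20.45; W sinα = 18.2
Slice 3: Δl = 2.0/cos12.9° = 2.052 m; N'_3 = 207·cos12.9° − 29·2.052 = 142.3; c'Δl = 23.19; W sinα = 46.2
Slice 4: Δl = 2.5/cos21.6° = 2.689 m; N'_4 = 222·cos21.6° − 19·2.689 = 155.3; c'Δl = 30.38; W sinα = 81.7
Slice 5: Δl = 2.8/cos32.5° = 3.320 m; N'_5 = 170·cos32.5° − 26·3.320 = 57.1; c'Δl = 37.52; W sinα = 91.3
Slice 6: Δl = 2.0/cos43.6° = 2.762 m; N'_6 = 43·cos43.6° − 7·2.762 = 11.8; c'Δl = 31.21; W sinα = 29.7
Σc'Δl = 164.2 kN/m; ΣN' = 534.1 kN/m; ΣW sinα = 266.1 kN/m
Resisting = 164.2 + 534.1·tan32.2° = 164.2 + 336.3 = 500.5 kN/m
FS = 500.5 / 266.1 = 1.881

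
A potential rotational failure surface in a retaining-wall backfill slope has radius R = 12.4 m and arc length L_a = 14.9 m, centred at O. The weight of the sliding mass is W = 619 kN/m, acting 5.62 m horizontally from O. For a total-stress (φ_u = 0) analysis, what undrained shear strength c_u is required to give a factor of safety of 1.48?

c_u = 27.9 kPa

FS = c_u·L_a·R / (W·d), so c_u = FS·W·d / (L_a·R).
c_u = 1.48·619·5.62 / (14.90·12.4) = 5148.6 / 184.76 = 27.87 kPa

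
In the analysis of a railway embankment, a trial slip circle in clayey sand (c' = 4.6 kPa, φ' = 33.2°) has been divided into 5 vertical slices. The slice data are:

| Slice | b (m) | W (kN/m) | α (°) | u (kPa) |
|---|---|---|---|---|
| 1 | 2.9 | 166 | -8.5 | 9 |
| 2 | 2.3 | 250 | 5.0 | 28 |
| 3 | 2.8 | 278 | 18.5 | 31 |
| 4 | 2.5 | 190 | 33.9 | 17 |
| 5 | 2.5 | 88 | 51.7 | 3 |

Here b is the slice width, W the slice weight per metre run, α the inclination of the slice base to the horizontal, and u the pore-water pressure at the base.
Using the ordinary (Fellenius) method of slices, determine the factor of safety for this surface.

Ordinary method of slices: FS = Σ[c'·Δl_i + (W_i cosα_i − u_i·Δl_i)·tanφ'] / Σ W_i sinα_i, with Δl_i = b_i / cosα_i.
Slice 1: Δl = 2.9/cos(-8.5°) = 2.932 m; N'_1 = 166·cos(-8.5°) − 9·2.932 = 137.8; c'Δl = 13.49; W sinα = -24.5
Slice 2: Δl = 2.3/cos5.0° = 2.309 m; N'_2 = 250·cos5.0° − 28·2.309 = 184.4; c'Δl = 10.62; W sinα = 21.8
Slice 3: Δl = 2.8/cos18.5° = 2.953 m; N'_3 = 278·cos18.5° − 31·2.953 = 172.1; c'Δl = 13.58; W sinα = 88.2
Slice 4: Δl = 2.5/cos33.9° = 3.012 m; N'_4 = 190·cos33.9° − 17·3.012 = 106.5; c'Δl = 13.86; W sinα = 106.0
Slice 5: Δl = 2.5/cos51.7° = 4.034 m; N'_5 = 88·cos51.7° − 3·4.034 = 42.4; c'Δl = 18.56; W sinα = 69.1
Σc'Δl = 70.1 kN/m; ΣN' = 643.2 kN/m; ΣW sinα = 260.5 kN/m
Resisting = 70.1 + 643.2·tan33.2° = 70.1 + 420.9 = 491.0 kN/m
FS = 491.0 / 260.5 = 1.885

FS = 1.88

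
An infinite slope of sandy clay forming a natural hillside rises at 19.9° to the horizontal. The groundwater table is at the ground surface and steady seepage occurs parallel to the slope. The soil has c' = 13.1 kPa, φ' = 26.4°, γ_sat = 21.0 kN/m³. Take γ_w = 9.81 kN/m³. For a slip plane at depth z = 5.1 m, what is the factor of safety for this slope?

With seepage parallel to the slope and the water table at the surface, the effective normal stress on the slip plane uses the buoyant unit weight γ' = γ_sat − γ_w while the driving shear stress uses γ_sat:
FS = [c' + γ' z cos²β tanφ'] / [γ_sat z sinβ cosβ]
γ' = 21.0 − 9.81 = 11.19 kN/m³
Numerator = 13.1 + 11.19·5.1·cos²19.9°·tan26.4° = 13.1 + 11.19·5.1·0.8841·0.4964 = 38.147 kPa
Denominator = 21.0·5.1·sin19.9°·cos19.9° = 21.0·5.1·0.3404·0.9403 = 34.278 kPa
FS = 38.147 / 34.278 = 1.113

FS = 1.11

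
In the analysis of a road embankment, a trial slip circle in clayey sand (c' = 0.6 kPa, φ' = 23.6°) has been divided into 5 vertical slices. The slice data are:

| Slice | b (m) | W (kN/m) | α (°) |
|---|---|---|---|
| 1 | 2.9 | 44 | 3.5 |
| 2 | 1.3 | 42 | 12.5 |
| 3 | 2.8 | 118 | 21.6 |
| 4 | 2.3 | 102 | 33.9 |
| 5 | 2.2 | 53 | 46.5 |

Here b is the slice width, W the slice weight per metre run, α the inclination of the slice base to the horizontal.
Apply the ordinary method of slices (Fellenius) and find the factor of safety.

FS = 0.97

Ordinary method of slices: FS = Σ[c'·Δl_i + (W_i cosα_i)·tanφ'] / Σ W_i sinα_i, with Δl_i = b_i / cosα_i.
Slice 1: Δl = 2.9/cos3.5° = 2.905 m; N'_1 = 44·cos3.5° = 43.9; c'Δl = 1.74; W sinα = 2.7
Slice 2: Δl = 1.3/cos12.5° = 1.332 m; N'_2 = 42·cos12.5° = 41.0; c'Δl = 0.80; W sinα = 9.1
Slice 3: Δl = 2.8/cos21.6° = 3.011 m; N'_3 = 118·cos21.6° = 109.7; c'Δl = 1.81; W sinα = 43.4
Slice 4: Δl = 2.3/cos33.9° = 2.771 m; N'_4 = 102·cos33.9° = 84.7; c'Δl = 1.66; W sinα = 56.9
Slice 5: Δl = 2.2/cos46.5° = 3.196 m; N'_5 = 53·cos46.5° = 36.5; c'Δl = 1.92; W sinα = 38.4
Σc'Δl = 7.9 kN/m; ΣN' = 315.8 kN/m; ΣW sinα = 150.6 kN/m
Resisting = 7.9 + 315.8·tan23.6° = 7.9 + 138.0 = 145.9 kN/m
FS = 145.9 / 150.6 = 0.969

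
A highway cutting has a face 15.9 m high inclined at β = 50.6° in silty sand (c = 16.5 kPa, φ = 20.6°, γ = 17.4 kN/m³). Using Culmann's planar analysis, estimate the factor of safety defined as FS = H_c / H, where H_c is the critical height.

FS = 1.29

H_c = (4c/γ) · sinβ cosφ / [1 − cos(β − φ)]
    = (4·16.5/17.4) · sin50.6°·cos20.6° / [1 − cos30.0°]
    = 3.793 · 0.7233 / 0.1340 = 20.48 m
FS = H_c / H = 20.48 / 15.9 = 1.288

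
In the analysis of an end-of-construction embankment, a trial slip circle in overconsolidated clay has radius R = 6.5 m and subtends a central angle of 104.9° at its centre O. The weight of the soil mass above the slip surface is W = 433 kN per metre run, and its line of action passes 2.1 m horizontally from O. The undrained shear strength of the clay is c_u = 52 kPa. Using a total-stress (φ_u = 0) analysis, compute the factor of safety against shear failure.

FS = 4.42

Taking moments about the centre O, the resisting moment is provided by the undrained shear strength acting along the arc:
Arc length L_a = R·θ = 6.5·(104.9°·π/180) = 6.5·1.8309 = 11.90 m
M_R = c_u·L_a·R = 52·11.90·6.5 = 4022.4 kN·m/m
M_D = W·d = 433·2.1 = 909.3 kN·m/m
FS = M_R / M_D = 4022.4 / 909.3 = 4.424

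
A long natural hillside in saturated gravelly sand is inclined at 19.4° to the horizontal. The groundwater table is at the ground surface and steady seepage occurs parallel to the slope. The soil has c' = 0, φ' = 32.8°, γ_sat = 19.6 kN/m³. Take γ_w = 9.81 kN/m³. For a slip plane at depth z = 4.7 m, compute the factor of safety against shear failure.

With seepage parallel to the slope and the water table at the surface, the effective normal stress on the slip plane uses the buoyant unit weight γ' = γ_sat − γ_w while the driving shear stress uses γ_sat:
FS = [c' + γ' z cos²β tanφ'] / [γ_sat z sinβ cosβ]
(For c' = 0 this reduces to FS = (γ'/γ_sat)·tanφ'/tanβ.)
γ' = 19.6 − 9.81 = 9.79 kN/m³
Numerator = 0.0 + 9.79·4.7·cos²19.4°·tan32.8° = 0.0 + 9.79·4.7·0.8897·0.6445 = 26.382 kPa
Denominator = 19.6·4.7·sin19.4°·cos19.4° = 19.6·4.7·0.3322·0.9432 = 28.861 kPa
FS = 26.382 / 28.861 = 0.914

FS = 0.91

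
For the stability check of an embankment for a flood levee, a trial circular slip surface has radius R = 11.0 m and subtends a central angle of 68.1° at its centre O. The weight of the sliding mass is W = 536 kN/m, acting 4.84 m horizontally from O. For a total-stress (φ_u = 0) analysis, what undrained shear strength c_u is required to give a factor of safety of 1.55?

FS = c_u·L_a·R / (W·d), so c_u = FS·W·d / (L_a·R).
Arc length L_a = R·θ = 11.0·(68.1°·π/180) = 11.0·1.1886 = 13.07 m
c_u = 1.55·536·4.84 / (13.07·11.0) = 4021.1 / 143.82 = 27.96 kPa

c_u = 28.0 kPa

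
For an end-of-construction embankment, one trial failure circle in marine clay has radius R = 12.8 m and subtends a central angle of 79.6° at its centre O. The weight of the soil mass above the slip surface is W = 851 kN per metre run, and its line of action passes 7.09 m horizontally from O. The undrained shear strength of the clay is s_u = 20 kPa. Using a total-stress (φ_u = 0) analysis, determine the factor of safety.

Taking moments about the centre O, the resisting moment is provided by the undrained shear strength acting along the arc:
Arc length L_a = R·θ = 12.8·(79.6°·π/180) = 12.8·1.3893 = 17.78 m
M_R = s_u·L_a·R = 20·17.78·12.8 = 4552.4 kN·m/m
M_D = W·d = 851·7.09 = 6033.6 kN·m/m
FS = M_R / M_D = 4552.4 / 6033.6 = 0.755

FS = 0.75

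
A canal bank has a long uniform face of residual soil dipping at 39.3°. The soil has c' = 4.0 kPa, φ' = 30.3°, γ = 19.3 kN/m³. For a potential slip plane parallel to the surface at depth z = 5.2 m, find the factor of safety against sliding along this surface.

For an infinite slope with a slip plane parallel to the surface (no pore pressure): FS = [c' + γz cos²β tanφ'] / [γz sinβ cosβ].
γz = 19.3·5.2 = 100.36 kN/m²
Numerator = 4.0 + 100.36·cos²39.3°·tan30.3° = 4.0 + 100.36·0.5988·0.5844 = 39.119 kPa
Denominator = 100.36·sin39.3°·cos39.3° = 100.36·0.6334·0.7738 = 49.190 kPa
FS = 39.119 / 49.190 = 0.795

FS = 0.80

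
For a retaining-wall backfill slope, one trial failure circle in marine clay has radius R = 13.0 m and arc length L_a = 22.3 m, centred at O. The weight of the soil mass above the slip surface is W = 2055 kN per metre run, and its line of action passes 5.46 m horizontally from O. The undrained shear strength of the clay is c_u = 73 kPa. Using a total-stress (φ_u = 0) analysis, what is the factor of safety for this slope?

FS = 1.89

Taking moments about the centre O, the resisting moment is provided by the undrained shear strength acting along the arc:
M_R = c_u·L_a·R = 73·22.30·13.0 = 21162.7 kN·m/m
M_D = W·d = 2055·5.46 = 11220.3 kN·m/m
FS = M_R / M_D = 21162.7 / 11220.3 = 1.886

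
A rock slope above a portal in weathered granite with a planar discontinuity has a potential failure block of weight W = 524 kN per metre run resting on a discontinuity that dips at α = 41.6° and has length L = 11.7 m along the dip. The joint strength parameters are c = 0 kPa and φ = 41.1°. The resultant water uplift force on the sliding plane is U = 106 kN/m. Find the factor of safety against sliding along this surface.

FS = 0.72

Resolving the block weight along and normal to the plane and applying the Mohr–Coulomb strength on the joint:
N' = W cosα − U = 524·cos41.6° − 106 = 285.8 kN/m
Driving force T = W sinα = 524·sin41.6° = 347.9 kN/m
Resisting force R = c·L + N'·tanφ = 0·11.7 + 285.8·tan41.1° = 0.0 + 249.4 = 249.4 kN/m
FS = R / T = 249.4 / 347.9 = 0.717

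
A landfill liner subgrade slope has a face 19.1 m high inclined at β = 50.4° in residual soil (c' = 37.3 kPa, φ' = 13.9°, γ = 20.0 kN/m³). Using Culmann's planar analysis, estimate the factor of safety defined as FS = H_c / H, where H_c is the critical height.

H_c = (4c'/γ) · sinβ cosφ' / [1 − cos(β − φ')]
    = (4·37.3/20.0) · sin50.4°·cos13.9° / [1 − cos36.5°]
    = 7.460 · 0.7479 / 0.1961 = 28.45 m
FS = H_c / H = 28.45 / 19.1 = 1.489

FS = 1.49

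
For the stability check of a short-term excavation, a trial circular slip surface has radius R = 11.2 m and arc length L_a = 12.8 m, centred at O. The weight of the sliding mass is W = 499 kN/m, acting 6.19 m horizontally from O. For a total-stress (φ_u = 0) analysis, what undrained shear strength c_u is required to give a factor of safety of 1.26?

c_u = 27.1 kPa

FS = c_u·L_a·R / (W·d), so c_u = FS·W·d / (L_a·R).
c_u = 1.26·499·6.19 / (12.80·11.2) = 3891.9 / 143.36 = 27.15 kPa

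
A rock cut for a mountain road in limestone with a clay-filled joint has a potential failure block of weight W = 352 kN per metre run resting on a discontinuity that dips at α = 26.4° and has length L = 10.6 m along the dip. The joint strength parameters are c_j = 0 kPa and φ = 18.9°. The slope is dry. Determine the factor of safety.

FS = 0.69

Resolving the block weight along and normal to the plane and applying the Mohr–Coulomb strength on the joint:
N' = W cosα = 352·cos26.4° = 315.3 kN/m
Driving force T = W sinα = 352·sin26.4° = 156.5 kN/m
Resisting force R = c_j·L + N'·tanφ = 0·10.6 + 315.3·tan18.9° = 0.0 + 107.9 = 107.9 kN/m
FS = R / T = 107.9 / 156.5 = 0.690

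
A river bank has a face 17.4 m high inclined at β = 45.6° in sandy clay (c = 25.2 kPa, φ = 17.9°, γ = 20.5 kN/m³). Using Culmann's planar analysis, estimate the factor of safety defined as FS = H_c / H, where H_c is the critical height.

H_c = (4c/γ) · sinβ cosφ / [1 − cos(β − φ)]
    = (4·25.2/20.5) · sin45.6°·cos17.9° / [1 − cos27.7°]
    = 4.917 · 0.6799 / 0.1146 = 29.17 m
FS = H_c / H = 29.17 / 17.4 = 1.676

FS = 1.68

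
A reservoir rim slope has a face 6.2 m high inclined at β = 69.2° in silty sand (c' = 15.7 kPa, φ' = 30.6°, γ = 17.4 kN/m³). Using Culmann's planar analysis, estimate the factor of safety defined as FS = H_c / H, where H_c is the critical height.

FS = 2.14

H_c = (4c'/γ) · sinβ cosφ' / [1 − cos(β − φ')]
    = (4·15.7/17.4) · sin69.2°·cos30.6° / [1 − cos38.6°]
    = 3.609 · 0.8046 / 0.2185 = 13.29 m
FS = H_c / H = 13.29 / 6.2 = 2.144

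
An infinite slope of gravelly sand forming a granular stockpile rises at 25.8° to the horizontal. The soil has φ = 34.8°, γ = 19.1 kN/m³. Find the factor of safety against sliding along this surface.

FS = 1.44

For a dry cohesionless infinite slope the factor of safety is FS = tanφ / tanβ.
FS = tan34.8° / tan25.8° = 0.6950 / 0.4834 = 1.438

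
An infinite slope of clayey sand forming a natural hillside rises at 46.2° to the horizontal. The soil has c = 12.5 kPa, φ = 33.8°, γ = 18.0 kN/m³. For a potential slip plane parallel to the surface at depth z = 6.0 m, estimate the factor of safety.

FS = 0.87

For an infinite slope with a slip plane parallel to the surface (no pore pressure): FS = [c + γz cos²β tanφ] / [γz sinβ cosβ].
γz = 18.0·6.0 = 108.00 kN/m²
Numerator = 12.5 + 108.00·cos²46.2°·tan33.8° = 12.5 + 108.00·0.4791·0.6694 = 47.136 kPa
Denominator = 108.00·sin46.2°·cos46.2° = 108.00·0.7218·0.6921 = 53.953 kPa
FS = 47.136 / 53.953 = 0.874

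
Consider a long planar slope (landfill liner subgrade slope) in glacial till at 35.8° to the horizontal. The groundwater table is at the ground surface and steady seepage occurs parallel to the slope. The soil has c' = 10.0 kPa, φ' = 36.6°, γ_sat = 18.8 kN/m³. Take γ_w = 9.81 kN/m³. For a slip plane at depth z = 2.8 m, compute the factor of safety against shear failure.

With seepage parallel to the slope and the water table at the surface, the effective normal stress on the slip plane uses the buoyant unit weight γ' = γ_sat − γ_w while the driving shear stress uses γ_sat:
FS = [c' + γ' z cos²β tanφ'] / [γ_sat z sinβ cosβ]
γ' = 18.8 − 9.81 = 8.99 kN/m³
Numerator = 10.0 + 8.99·2.8·cos²35.8°·tan36.6° = 10.0 + 8.99·2.8·0.6578·0.7427 = 22.298 kPa
Denominator = 18.8·2.8·sin35.8°·cos35.8° = 18.8·2.8·0.5850·0.8111 = 24.974 kPa
FS = 22.298 / 24.974 = 0.893

FS = 0.89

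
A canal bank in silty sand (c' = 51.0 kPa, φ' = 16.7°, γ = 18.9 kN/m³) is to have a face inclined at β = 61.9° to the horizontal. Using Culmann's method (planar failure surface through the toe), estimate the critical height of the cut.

Culmann's analysis gives the critical failure plane at α_cr = (β + φ')/2 = (61.9 + 16.7)/2 = 39.3°, and the critical height
H_c = (4c'/γ) · sinβ cosφ' / [1 − cos(β − φ')]
    = (4·51.0/18.9) · sin61.9°·cos16.7° / [1 − cos(45.2°)]
    = 10.794 · 0.8821·0.9578 / [1 − 0.7046]
    = 10.794 · 0.8449 / 0.2954
    = 30.88 m

H_c = 30.88 m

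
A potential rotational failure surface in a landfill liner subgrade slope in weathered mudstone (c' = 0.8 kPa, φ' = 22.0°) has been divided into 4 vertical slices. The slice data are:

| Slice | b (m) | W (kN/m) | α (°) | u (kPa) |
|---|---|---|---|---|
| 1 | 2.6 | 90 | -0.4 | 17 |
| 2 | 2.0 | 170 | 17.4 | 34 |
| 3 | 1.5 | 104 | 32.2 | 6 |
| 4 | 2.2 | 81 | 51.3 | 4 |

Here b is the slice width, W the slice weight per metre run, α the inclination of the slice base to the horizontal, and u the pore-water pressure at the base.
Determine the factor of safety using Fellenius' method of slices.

FS = 0.65

Ordinary method of slices: FS = Σ[c'·Δl_i + (W_i cosα_i − u_i·Δl_i)·tanφ'] / Σ W_i sinα_i, with Δl_i = b_i / cosα_i.
Slice 1: Δl = 2.6/cos(-0.4°) = 2.600 m; N'_1 = 90·cos(-0.4°) − 17·2.600 = 45.8; c'Δl = 2.08; W sinα = -0.6
Slice 2: Δl = 2.0/cos17.4° = 2.096 m; N'_2 = 170·cos17.4° − 34·2.096 = 91.0; c'Δl = 1.68; W sinα = 50.8
Slice 3: Δl = 1.5/cos32.2° = 1.773 m; N'_3 = 104·cos32.2° − 6·1.773 = 77.4; c'Δl = 1.42; W sinα = 55.4
Slice 4: Δl = 2.2/cos51.3° = 3.519 m; N'_4 = 81·cos51.3° − 4·3.519 = 36.6; c'Δl = 2.81; W sinα = 63.2
Σc'Δl = 8.0 kN/m; ΣN' = 250.7 kN/m; ΣW sinα = 168.8 kN/m
Resisting = 8.0 + 250.7·tan22.0° = 8.0 + 101.3 = 109.3 kN/m
FS = 109.3 / 168.8 = 0.647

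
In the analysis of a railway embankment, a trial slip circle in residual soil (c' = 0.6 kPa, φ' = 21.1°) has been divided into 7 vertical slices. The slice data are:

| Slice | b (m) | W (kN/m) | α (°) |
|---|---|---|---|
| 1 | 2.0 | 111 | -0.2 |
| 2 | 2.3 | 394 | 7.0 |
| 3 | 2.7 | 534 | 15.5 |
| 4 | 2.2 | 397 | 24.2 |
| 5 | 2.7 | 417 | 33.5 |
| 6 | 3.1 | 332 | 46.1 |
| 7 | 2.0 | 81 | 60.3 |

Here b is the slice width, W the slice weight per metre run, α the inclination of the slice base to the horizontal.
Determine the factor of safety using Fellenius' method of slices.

Ordinary method of slices: FS = Σ[c'·Δl_i + (W_i cosα_i)·tanφ'] / Σ W_i sinα_i, with Δl_i = b_i / cosα_i.
Slice 1: Δl = 2.0/cos(-0.2°) = 2.000 m; N'_1 = 111·cos(-0.2°) = 111.0; c'Δl = 1.20; W sinα = -0.4
Slice 2: Δl = 2.3/cos7.0° = 2.317 m; N'_2 = 394·cos7.0° = 391.1; c'Δl = 1.39; W sinα = 48.0
Slice 3: Δl = 2.7/cos15.5° = 2.802 m; N'_3 = 534·cos15.5° = 514.6; c'Δl = 1.68; W sinα = 142.7
Slice 4: Δl = 2.2/cos24.2° = 2.412 m; N'_4 = 397·cos24.2° = 362.1; c'Δl = 1.45; W sinα = 162.7
Slice 5: Δl = 2.7/cos33.5° = 3.238 m; N'_5 = 417·cos33.5° = 347.7; c'Δl = 1.94; W sinα = 230.2
Slice 6: Δl = 3.1/cos46.1° = 4.471 m; N'_6 = 332·cos46.1° = 230.2; c'Δl = 2.68; W sinα = 239.2
Slice 7: Δl = 2.0/cos60.3° = 4.037 m; N'_7 = 81·cos60.3° = 40.1; c'Δl = 2.42; W sinα = 70.4
Σc'Δl = 12.8 kN/m; ΣN' = 1996.8 kN/m; ΣW sinα = 892.8 kN/m
Resisting = 12.8 + 1996.8·tan21.1° = 12.8 + 770.5 = 783.3 kN/m
FS = 783.3 / 892.8 = 0.877

FS = 0.88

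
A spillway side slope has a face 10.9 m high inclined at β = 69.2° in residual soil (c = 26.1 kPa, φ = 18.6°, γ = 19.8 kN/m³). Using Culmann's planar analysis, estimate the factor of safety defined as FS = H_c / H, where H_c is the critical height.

FS = 1.17

H_c = (4c/γ) · sinβ cosφ / [1 − cos(β − φ)]
    = (4·26.1/19.8) · sin69.2°·cos18.6° / [1 − cos50.6°]
    = 5.273 · 0.8860 / 0.3653 = 12.79 m
FS = H_c / H = 12.79 / 10.9 = 1.173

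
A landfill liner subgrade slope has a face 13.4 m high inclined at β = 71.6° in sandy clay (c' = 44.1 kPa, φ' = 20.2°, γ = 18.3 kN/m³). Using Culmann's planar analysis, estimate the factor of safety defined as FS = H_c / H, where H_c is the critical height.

FS = 1.70

H_c = (4c'/γ) · sinβ cosφ' / [1 − cos(β − φ')]
    = (4·44.1/18.3) · sin71.6°·cos20.2° / [1 − cos51.4°]
    = 9.639 · 0.8905 / 0.3761 = 22.82 m
FS = H_c / H = 22.82 / 13.4 = 1.703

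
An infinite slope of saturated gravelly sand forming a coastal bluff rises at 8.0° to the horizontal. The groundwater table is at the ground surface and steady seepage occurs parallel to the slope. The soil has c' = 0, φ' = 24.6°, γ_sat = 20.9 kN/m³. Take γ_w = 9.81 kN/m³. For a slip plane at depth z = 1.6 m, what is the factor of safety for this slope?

With seepage parallel to the slope and the water table at the surface, the effective normal stress on the slip plane uses the buoyant unit weight γ' = γ_sat − γ_w while the driving shear stress uses γ_sat:
FS = [c' + γ' z cos²β tanφ'] / [γ_sat z sinβ cosβ]
(For c' = 0 this reduces to FS = (γ'/γ_sat)·tanφ'/tanβ.)
γ' = 20.9 − 9.81 = 11.09 kN/m³
Numerator = 0.0 + 11.09·1.6·cos²8.0°·tan24.6° = 0.0 + 11.09·1.6·0.9806·0.4578 = 7.966 kPa
Denominator = 20.9·1.6·sin8.0°·cos8.0° = 20.9·1.6·0.1392·0.9903 = 4.609 kPa
FS = 7.966 / 4.609 = 1.729

FS = 1.73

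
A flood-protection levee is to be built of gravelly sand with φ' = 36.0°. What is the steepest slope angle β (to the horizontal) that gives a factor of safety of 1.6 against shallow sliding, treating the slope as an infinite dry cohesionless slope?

β = 24.4°

For an infinite dry cohesionless slope FS = tanφ'/tanβ, so tanβ = tanφ' / FS.
tanβ = tan36.0° / 1.6 = 0.7265 / 1.6 = 0.4541
β = arctan(0.4541) = 24.42°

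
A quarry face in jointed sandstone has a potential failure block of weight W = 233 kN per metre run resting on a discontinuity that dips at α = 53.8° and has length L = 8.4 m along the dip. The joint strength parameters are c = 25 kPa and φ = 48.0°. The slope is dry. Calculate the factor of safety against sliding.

FS = 1.93

Resolving the block weight along and normal to the plane and applying the Mohr–Coulomb strength on the joint:
N' = W cosα = 233·cos53.8° = 137.6 kN/m
Driving force T = W sinα = 233·sin53.8° = 188.0 kN/m
Resisting force R = c·L + N'·tanφ = 25·8.4 + 137.6·tan48.0° = 210.0 + 152.8 = 362.8 kN/m
FS = R / T = 362.8 / 188.0 = 1.930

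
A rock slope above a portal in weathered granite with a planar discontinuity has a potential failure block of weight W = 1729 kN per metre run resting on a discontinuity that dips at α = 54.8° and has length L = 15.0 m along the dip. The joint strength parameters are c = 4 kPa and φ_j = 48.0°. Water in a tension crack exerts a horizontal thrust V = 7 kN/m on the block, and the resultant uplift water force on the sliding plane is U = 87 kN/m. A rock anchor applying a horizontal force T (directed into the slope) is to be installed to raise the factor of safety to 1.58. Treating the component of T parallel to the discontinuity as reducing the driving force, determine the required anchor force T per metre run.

Resolving forces along and normal to the sliding plane, with the horizontal anchor force T adding T·sinα to the effective normal force and T·cosα acting up the plane against the driving force:
FS = [cL + (W cosα − U − V sinα + T sinα) tanφ_j] / [W sinα + V cosα − T cosα]
Without the anchor: N' = 903.9 kN/m, driving T_d = 1416.9 kN/m, resisting R = 4·15.0 + 903.9·tan48.0° = 1063.9 kN/m, FS = 0.75.
Setting FS = 1.58 and solving for T:
1.58·(1416.9 − T cos54.8°) = 1063.9 + T sin54.8°·tan48.0°
T·(sin54.8°·tan48.0° + 1.58·cos54.8°) = 1.58·1416.9 − 1063.9
T·(0.8171·1.1106 + 1.58·0.5764) = 2238.7 − 1063.9 = 1174.8
T·1.8183 = 1174.8
T = 646.1 kN/m

T = 646 kN/m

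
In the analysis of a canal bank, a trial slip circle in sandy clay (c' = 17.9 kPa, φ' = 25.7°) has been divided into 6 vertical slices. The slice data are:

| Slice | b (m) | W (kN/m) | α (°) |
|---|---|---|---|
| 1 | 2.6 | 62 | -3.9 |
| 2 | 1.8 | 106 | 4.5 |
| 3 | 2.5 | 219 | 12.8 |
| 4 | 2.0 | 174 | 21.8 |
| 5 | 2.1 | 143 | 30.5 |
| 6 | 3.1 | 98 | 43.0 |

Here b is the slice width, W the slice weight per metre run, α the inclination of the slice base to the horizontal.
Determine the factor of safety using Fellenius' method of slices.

FS = 2.49

Ordinary method of slices: FS = Σ[c'·Δl_i + (W_i cosα_i)·tanφ'] / Σ W_i sinα_i, with Δl_i = b_i / cosα_i.
Slice 1: Δl = 2.6/cos(-3.9°) = 2.606 m; N'_1 = 62·cos(-3.9°) = 61.9; c'Δl = 46.65; W sinα = -4.2
Slice 2: Δl = 1.8/cos4.5° = 1.806 m; N'_2 = 106·cos4.5° = 105.7; c'Δl = 32.32; W sinα = 8.3
Slice 3: Δl = 2.5/cos12.8° = 2.564 m; N'_3 = 219·cos12.8° = 213.6; c'Δl = 45.89; W sinα = 48.5
Slice 4: Δl = 2.0/cos21.8° = 2.154 m; N'_4 = 174·cos21.8° = 161.6; c'Δl = 38.56; W sinα = 64.6
Slice 5: Δl = 2.1/cos30.5° = 2.437 m; N'_5 = 143·cos30.5° = 123.2; c'Δl = 43.63; W sinα = 72.6
Slice 6: Δl = 3.1/cos43.0° = 4.239 m; N'_6 = 98·cos43.0° = 71.7; c'Δl = 75.87; W sinα = 66.8
Σc'Δl = 282.9 kN/m; ΣN' = 737.5 kN/m; ΣW sinα = 256.7 kN/m
Resisting = 282.9 + 737.5·tan25.7° = 282.9 + 354.9 = 637.9 kN/m
FS = 637.9 / 256.7 = 2.485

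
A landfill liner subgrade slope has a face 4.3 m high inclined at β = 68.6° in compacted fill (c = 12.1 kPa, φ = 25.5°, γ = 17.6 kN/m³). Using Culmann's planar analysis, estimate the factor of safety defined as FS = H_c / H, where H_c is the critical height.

FS = 1.99

H_c = (4c/γ) · sinβ cosφ / [1 − cos(β − φ)]
    = (4·12.1/17.6) · sin68.6°·cos25.5° / [1 − cos43.1°]
    = 2.750 · 0.8404 / 0.2698 = 8.56 m
FS = H_c / H = 8.56 / 4.3 = 1.992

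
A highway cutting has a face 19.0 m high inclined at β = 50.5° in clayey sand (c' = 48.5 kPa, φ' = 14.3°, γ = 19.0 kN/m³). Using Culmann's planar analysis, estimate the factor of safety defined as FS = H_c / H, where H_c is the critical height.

H_c = (4c'/γ) · sinβ cosφ' / [1 − cos(β − φ')]
    = (4·48.5/19.0) · sin50.5°·cos14.3° / [1 − cos36.2°]
    = 10.211 · 0.7477 / 0.1930 = 39.55 m
FS = H_c / H = 39.55 / 19.0 = 2.082

FS = 2.08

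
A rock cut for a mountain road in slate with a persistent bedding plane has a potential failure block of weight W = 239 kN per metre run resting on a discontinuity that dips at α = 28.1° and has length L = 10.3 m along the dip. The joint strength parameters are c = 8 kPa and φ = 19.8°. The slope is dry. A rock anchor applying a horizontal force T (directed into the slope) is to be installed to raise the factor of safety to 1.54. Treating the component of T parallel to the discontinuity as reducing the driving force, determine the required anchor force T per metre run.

Resolving forces along and normal to the sliding plane, with the horizontal anchor force T adding T·sinα to the effective normal force and T·cosα acting up the plane against the driving force:
FS = [cL + (W cosα + T sinα) tanφ] / [W sinα − T cosα]
Without the anchor: N' = 210.8 kN/m, driving T_d = 112.6 kN/m, resisting R = 8·10.3 + 210.8·tan19.8° = 158.3 kN/m, FS = 1.41.
Setting FS = 1.54 and solving for T:
1.54·(112.6 − T cos28.1°) = 158.3 + T sin28.1°·tan19.8°
T·(sin28.1°·tan19.8° + 1.54·cos28.1°) = 1.54·112.6 − 158.3
T·(0.4710·0.3600 + 1.54·0.8821) = 173.4 − 158.3 = 15.1
T·1.5281 = 15.1
T = 9.9 kN/m

T = 10 kN/m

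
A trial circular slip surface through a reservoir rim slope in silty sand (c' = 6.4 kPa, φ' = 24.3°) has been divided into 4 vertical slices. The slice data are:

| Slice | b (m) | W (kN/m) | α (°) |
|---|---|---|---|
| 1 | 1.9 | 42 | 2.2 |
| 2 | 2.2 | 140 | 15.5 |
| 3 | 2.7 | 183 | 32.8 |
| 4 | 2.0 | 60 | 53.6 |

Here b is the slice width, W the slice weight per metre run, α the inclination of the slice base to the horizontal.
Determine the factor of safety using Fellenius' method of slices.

Ordinary method of slices: FS = Σ[c'·Δl_i + (W_i cosα_i)·tanφ'] / Σ W_i sinα_i, with Δl_i = b_i / cosα_i.
Slice 1: Δl = 1.9/cos2.2° = 1.901 m; N'_1 = 42·cos2.2° = 42.0; c'Δl = 12.17; W sinα = 1.6
Slice 2: Δl = 2.2/cos15.5° = 2.283 m; N'_2 = 140·cos15.5° = 134.9; c'Δl = 14.61; W sinα = 37.4
Slice 3: Δl = 2.7/cos32.8° = 3.212 m; N'_3 = 183·cos32.8° = 153.8; c'Δl = 20.56; W sinα = 99.1
Slice 4: Δl = 2.0/cos53.6° = 3.370 m; N'_4 = 60·cos53.6° = 35.6; c'Δl = 21.57; W sinα = 48.3
Σc'Δl = 68.9 kN/m; ΣN' = 366.3 kN/m; ΣW sinα = 186.5 kN/m
Resisting = 68.9 + 366.3·tan24.3° = 68.9 + 165.4 = 234.3 kN/m
FS = 234.3 / 186.5 = 1.257

FS = 1.26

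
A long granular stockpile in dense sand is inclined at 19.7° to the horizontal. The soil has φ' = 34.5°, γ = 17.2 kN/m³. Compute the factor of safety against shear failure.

FS = 1.92

For a dry cohesionless infinite slope the factor of safety is FS = tanφ' / tanβ.
FS = tan34.5° / tan19.7° = 0.6873 / 0.3581 = 1.920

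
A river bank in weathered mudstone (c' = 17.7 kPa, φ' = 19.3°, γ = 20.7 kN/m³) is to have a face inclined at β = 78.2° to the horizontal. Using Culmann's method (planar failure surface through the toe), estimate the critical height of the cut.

Culmann's analysis gives the critical failure plane at α_cr = (β + φ')/2 = (78.2 + 19.3)/2 = 48.8°, and the critical height
H_c = (4c'/γ) · sinβ cosφ' / [1 − cos(β − φ')]
    = (4·17.7/20.7) · sin78.2°·cos19.3° / [1 − cos(58.9°)]
    = 3.420 · 0.9789·0.9438 / [1 − 0.5165]
    = 3.420 · 0.9239 / 0.4835
    = 6.54 m

H_c = 6.54 m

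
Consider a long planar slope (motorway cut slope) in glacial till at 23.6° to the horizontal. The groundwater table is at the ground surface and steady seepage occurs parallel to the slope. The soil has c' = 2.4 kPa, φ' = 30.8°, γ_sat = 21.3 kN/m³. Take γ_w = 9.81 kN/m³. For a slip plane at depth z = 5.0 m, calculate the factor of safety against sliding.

With seepage parallel to the slope and the water table at the surface, the effective normal stress on the slip plane uses the buoyant unit weight γ' = γ_sat − γ_w while the driving shear stress uses γ_sat:
FS = [c' + γ' z cos²β tanφ'] / [γ_sat z sinβ cosβ]
γ' = 21.3 − 9.81 = 11.49 kN/m³
Numerator = 2.4 + 11.49·5.0·cos²23.6°·tan30.8° = 2.4 + 11.49·5.0·0.8397·0.5961 = 31.158 kPa
Denominator = 21.3·5.0·sin23.6°·cos23.6° = 21.3·5.0·0.4003·0.9164 = 39.071 kPa
FS = 31.158 / 39.071 = 0.797

FS = 0.80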